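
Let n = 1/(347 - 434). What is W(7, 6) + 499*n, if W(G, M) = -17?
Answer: -1978/87 ≈ -22.736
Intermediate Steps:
n = -1/87 (n = 1/(-87) = -1/87 ≈ -0.011494)
W(7, 6) + 499*n = -17 + 499*(-1/87) = -17 - 499/87 = -1978/87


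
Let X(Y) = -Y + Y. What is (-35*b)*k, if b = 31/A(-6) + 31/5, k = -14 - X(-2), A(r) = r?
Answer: 1519/3 ≈ 506.33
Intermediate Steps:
X(Y) = 0
k = -14 (k = -14 - 1*0 = -14 + 0 = -14)
b = 31/30 (b = 31/(-6) + 31/5 = 31*(-⅙) + 31*(⅕) = -31/6 + 31/5 = 31/30 ≈ 1.0333)
(-35*b)*k = -35*31/30*(-14) = -217/6*(-14) = 1519/3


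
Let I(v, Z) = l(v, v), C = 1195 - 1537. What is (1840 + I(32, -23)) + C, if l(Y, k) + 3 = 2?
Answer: 1497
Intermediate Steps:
l(Y, k) = -1 (l(Y, k) = -3 + 2 = -1)
C = -342
I(v, Z) = -1
(1840 + I(32, -23)) + C = (1840 - 1) - 342 = 1839 - 342 = 1497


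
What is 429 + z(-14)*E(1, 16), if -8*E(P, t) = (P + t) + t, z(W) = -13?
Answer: 3861/8 ≈ 482.63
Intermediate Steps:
E(P, t) = -t/4 - P/8 (E(P, t) = -((P + t) + t)/8 = -(P + 2*t)/8 = -t/4 - P/8)
429 + z(-14)*E(1, 16) = 429 - 13*(-¼*16 - ⅛*1) = 429 - 13*(-4 - ⅛) = 429 - 13*(-33/8) = 429 + 429/8 = 3861/8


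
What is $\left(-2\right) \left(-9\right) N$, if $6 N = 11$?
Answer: $33$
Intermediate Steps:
$N = \frac{11}{6}$ ($N = \frac{1}{6} \cdot 11 = \frac{11}{6} \approx 1.8333$)
$\left(-2\right) \left(-9\right) N = \left(-2\right) \left(-9\right) \frac{11}{6} = 18 \cdot \frac{11}{6} = 33$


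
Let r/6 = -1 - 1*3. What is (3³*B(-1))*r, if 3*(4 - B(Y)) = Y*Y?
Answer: -2376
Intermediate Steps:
r = -24 (r = 6*(-1 - 1*3) = 6*(-1 - 3) = 6*(-4) = -24)
B(Y) = 4 - Y²/3 (B(Y) = 4 - Y*Y/3 = 4 - Y²/3)
(3³*B(-1))*r = (3³*(4 - ⅓*(-1)²))*(-24) = (27*(4 - ⅓*1))*(-24) = (27*(4 - ⅓))*(-24) = (27*(11/3))*(-24) = 99*(-24) = -2376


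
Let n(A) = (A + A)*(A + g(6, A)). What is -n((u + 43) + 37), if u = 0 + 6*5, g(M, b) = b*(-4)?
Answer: 72600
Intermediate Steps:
g(M, b) = -4*b
u = 30 (u = 0 + 30 = 30)
n(A) = -6*A² (n(A) = (A + A)*(A - 4*A) = (2*A)*(-3*A) = -6*A²)
-n((u + 43) + 37) = -(-6)*((30 + 43) + 37)² = -(-6)*(73 + 37)² = -(-6)*110² = -(-6)*12100 = -1*(-72600) = 72600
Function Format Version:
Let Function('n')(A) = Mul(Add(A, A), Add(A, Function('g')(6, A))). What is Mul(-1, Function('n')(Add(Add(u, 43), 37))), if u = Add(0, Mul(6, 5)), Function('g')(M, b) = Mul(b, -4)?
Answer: 72600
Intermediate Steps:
Function('g')(M, b) = Mul(-4, b)
u = 30 (u = Add(0, 30) = 30)
Function('n')(A) = Mul(-6, Pow(A, 2)) (Function('n')(A) = Mul(Add(A, A), Add(A, Mul(-4, A))) = Mul(Mul(2, A), Mul(-3, A)) = Mul(-6, Pow(A, 2)))
Mul(-1, Function('n')(Add(Add(u, 43), 37))) = Mul(-1, Mul(-6, Pow(Add(Add(30, 43), 37), 2))) = Mul(-1, Mul(-6, Pow(Add(73, 37), 2))) = Mul(-1, Mul(-6, Pow(110, 2))) = Mul(-1, Mul(-6, 12100)) = Mul(-1, -72600) = 72600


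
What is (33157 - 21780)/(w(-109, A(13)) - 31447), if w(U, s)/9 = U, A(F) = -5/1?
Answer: -11377/32428 ≈ -0.35084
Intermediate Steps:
A(F) = -5 (A(F) = -5*1 = -5)
w(U, s) = 9*U
(33157 - 21780)/(w(-109, A(13)) - 31447) = (33157 - 21780)/(9*(-109) - 31447) = 11377/(-981 - 31447) = 11377/(-32428) = 11377*(-1/32428) = -11377/32428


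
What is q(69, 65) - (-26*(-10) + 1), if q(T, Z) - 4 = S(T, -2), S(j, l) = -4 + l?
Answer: -263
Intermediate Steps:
q(T, Z) = -2 (q(T, Z) = 4 + (-4 - 2) = 4 - 6 = -2)
q(69, 65) - (-26*(-10) + 1) = -2 - (-26*(-10) + 1) = -2 - (260 + 1) = -2 - 1*261 = -2 - 261 = -263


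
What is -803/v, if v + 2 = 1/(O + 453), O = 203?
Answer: 526768/1311 ≈ 401.81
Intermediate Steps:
v = -1311/656 (v = -2 + 1/(203 + 453) = -2 + 1/656 = -1311/656 ≈ -1.9985)
-803/v = -803/(-1311/656) = -803*(-656/1311) = 526768/1311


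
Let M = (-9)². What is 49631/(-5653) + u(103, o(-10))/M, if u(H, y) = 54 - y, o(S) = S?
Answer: -3658319/457893 ≈ -7.9895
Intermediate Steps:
M = 81
49631/(-5653) + u(103, o(-10))/M = 49631/(-5653) + (54 - 1*(-10))/81 = 49631*(-1/5653) + (54 + 10)*(1/81) = -49631/5653 + 64*(1/81) = -49631/5653 + 64/81 = -3658319/457893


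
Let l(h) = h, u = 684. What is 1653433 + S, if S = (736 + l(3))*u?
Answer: 2158909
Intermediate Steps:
S = 505476 (S = (736 + 3)*684 = 739*684 = 505476)
1653433 + S = 1653433 + 505476 = 2158909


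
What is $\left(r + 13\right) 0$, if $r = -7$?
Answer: $0$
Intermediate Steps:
$\left(r + 13\right) 0 = \left(-7 + 13\right) 0 = 6 \cdot 0 = 0$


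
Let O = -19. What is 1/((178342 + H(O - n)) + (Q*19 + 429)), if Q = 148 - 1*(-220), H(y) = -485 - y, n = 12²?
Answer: 1/185441 ≈ 5.3925e-6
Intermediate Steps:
n = 144
Q = 368 (Q = 148 + 220 = 368)
1/((178342 + H(O - n)) + (Q*19 + 429)) = 1/((178342 + (-485 - (-19 - 1*144))) + (368*19 + 429)) = 1/((178342 + (-485 - (-19 - 144))) + (6992 + 429)) = 1/((178342 + (-485 - 1*(-163))) + 7421) = 1/((178342 + (-485 + 163)) + 7421) = 1/((178342 - 322) + 7421) = 1/(178020 + 7421) = 1/185441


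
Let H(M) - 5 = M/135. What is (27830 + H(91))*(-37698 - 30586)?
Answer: -256598707744/135 ≈ -1.9007e+9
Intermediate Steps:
H(M) = 5 + M/135
(27830 + H(91))*(-37698 - 30586) = (27830 + (5 + (1/135)*91))*(-37698 - 30586) = (27830 + (5 + 91/135))*(-68284) = (27830 + 766/135)*(-68284) = (3757816/135)*(-68284) = -256598707744/135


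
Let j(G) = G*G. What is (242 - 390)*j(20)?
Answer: -59200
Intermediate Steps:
j(G) = G²
(242 - 390)*j(20) = (242 - 390)*20² = -148*400 = -59200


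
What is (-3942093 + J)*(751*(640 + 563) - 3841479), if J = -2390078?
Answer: 18604083034446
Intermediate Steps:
(-3942093 + J)*(751*(640 + 563) - 3841479) = (-3942093 - 2390078)*(751*(640 + 563) - 3841479) = -6332171*(751*1203 - 3841479) = -6332171*(903453 - 3841479) = -6332171*(-2938026) = 18604083034446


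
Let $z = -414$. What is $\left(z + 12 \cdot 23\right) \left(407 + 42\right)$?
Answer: $-61962$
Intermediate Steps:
$\left(z + 12 \cdot 23\right) \left(407 + 42\right) = \left(-414 + 12 \cdot 23\right) \left(407 + 42\right) = \left(-414 + 276\right) 449 = \left(-138\right) 449 = -61962$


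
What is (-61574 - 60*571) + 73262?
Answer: -22572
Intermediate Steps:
(-61574 - 60*571) + 73262 = (-61574 - 34260) + 73262 = -95834 + 73262 = -22572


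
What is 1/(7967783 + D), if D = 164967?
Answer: 1/8132750 ≈ 1.2296e-7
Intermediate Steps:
1/(7967783 + D) = 1/(7967783 + 164967) = 1/8132750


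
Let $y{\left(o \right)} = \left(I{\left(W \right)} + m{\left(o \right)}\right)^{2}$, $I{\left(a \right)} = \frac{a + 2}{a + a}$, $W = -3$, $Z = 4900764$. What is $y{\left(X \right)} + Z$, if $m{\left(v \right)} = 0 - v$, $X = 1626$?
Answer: $\frac{271587529}{36} \approx 7.5441 \cdot 10^{6}$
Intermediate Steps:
$I{\left(a \right)} = \frac{2 + a}{2 a}$
$m{\left(v \right)} = - v$
$y{\left(o \right)} = \left(\frac{1}{6} - o\right)^{2}$ ($y{\left(o \right)} = \left(\frac{2 - 3}{2 \left(-3\right)} - o\right)^{2} = \left(\frac{1}{2} \left(- \frac{1}{3}\right) \left(-1\right) - o\right)^{2} = \left(\frac{1}{6} - o\right)^{2}$)
$y{\left(X \right)} + Z = \frac{\left(-1 + 6 \cdot 1626\right)^{2}}{36} + 4900764 = \frac{\left(-1 + 9756\right)^{2}}{36} + 4900764 = \frac{9755^{2}}{36} + 4900764 = \frac{1}{36} \cdot 95160025 + 4900764 = \frac{95160025}{36} + 4900764 = \frac{271587529}{36}$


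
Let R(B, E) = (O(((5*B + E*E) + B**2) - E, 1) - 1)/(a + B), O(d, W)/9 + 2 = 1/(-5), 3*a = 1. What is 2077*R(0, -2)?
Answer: -648024/5 ≈ -1.2960e+5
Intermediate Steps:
a = 1/3 (a = (1/3)*1 = 1/3 ≈ 0.33333)
O(d, W) = -99/5 (O(d, W) = -18 + 9*(1/(-5)) = -18 + 9*(1*(-1/5)) = -18 + 9*(-1/5) = -18 - 9/5 = -99/5)
R(B, E) = -104/(5*(1/3 + B)) (R(B, E) = (-99/5 - 1)/(1/3 + B) = -104/(5*(1/3 + B)))
2077*R(0, -2) = 2077*(-312/(5 + 15*0)) = 2077*(-312/(5 + 0)) = 2077*(-312/5) = -648024/5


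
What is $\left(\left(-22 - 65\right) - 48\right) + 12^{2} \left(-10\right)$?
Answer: $-1575$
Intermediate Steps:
$\left(\left(-22 - 65\right) - 48\right) + 12^{2} \left(-10\right) = \left(\left(-22 - 65\right) - 48\right) + 144 \left(-10\right) = \left(-87 - 48\right) - 1440 = -135 - 1440 = -1575$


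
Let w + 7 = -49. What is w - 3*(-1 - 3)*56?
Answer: 616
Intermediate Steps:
w = -56 (w = -7 - 49 = -56)
w - 3*(-1 - 3)*56 = -56 - 3*(-1 - 3)*56 = -56 - 3*(-4)*56 = -56 + 12*56 = -56 + 672 = 616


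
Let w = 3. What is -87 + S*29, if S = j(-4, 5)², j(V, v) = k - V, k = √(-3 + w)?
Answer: 377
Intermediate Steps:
k = 0 (k = √(-3 + 3) = √0 = 0)
j(V, v) = -V (j(V, v) = 0 - V = -V)
S = 16 (S = (-1*(-4))² = 4² = 16)
-87 + S*29 = -87 + 16*29 = -87 + 464 = 377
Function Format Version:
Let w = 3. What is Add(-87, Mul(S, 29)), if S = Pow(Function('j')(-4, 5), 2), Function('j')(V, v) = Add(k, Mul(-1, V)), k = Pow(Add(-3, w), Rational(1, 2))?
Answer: 377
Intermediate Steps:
k = 0 (k = Pow(Add(-3, 3), Rational(1, 2)) = Pow(0, Rational(1, 2)) = 0)
Function('j')(V, v) = Mul(-1, V) (Function('j')(V, v) = Add(0, Mul(-1, V)) = Mul(-1, V))
S = 16 (S = Pow(Mul(-1, -4), 2) = Pow(4, 2) = 16)
Add(-87, Mul(S, 29)) = Add(-87, Mul(16, 29)) = Add(-87, 464) = 377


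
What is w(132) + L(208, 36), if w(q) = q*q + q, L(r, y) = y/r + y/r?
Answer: 456465/26 ≈ 17556.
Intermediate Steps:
L(r, y) = 2*y/r
w(q) = q + q² (w(q) = q² + q = q + q²)
w(132) + L(208, 36) = 132*(1 + 132) + 2*36/208 = 132*133 + 2*36*(1/208) = 17556 + 9/26 = 456465/26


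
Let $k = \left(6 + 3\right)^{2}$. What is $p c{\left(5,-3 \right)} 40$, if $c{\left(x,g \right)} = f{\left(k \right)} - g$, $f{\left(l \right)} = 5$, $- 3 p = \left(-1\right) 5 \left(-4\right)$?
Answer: $- \frac{6400}{3} \approx -2133.3$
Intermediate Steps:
$p = - \frac{20}{3}$ ($p = - \frac{\left(-1\right) 5 \left(-4\right)}{3} = - \frac{\left(-5\right) \left(-4\right)}{3} = \left(- \frac{1}{3}\right) 20 = - \frac{20}{3} \approx -6.6667$)
$k = 81$ ($k = 9^{2} = 81$)
$c{\left(x,g \right)} = 5 - g$
$p c{\left(5,-3 \right)} 40 = - \frac{20 \left(5 - -3\right)}{3} \cdot 40 = - \frac{20 \left(5 + 3\right)}{3} \cdot 40 = \left(- \frac{20}{3}\right) 8 \cdot 40 = \left(- \frac{160}{3}\right) 40 = - \frac{6400}{3}$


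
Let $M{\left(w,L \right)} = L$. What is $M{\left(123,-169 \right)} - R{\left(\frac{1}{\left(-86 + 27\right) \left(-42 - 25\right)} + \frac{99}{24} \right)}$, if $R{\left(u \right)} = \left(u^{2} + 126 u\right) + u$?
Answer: $- \frac{709979770729}{1000077376} \approx -709.92$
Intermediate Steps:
$R{\left(u \right)} = u^{2} + 127 u$
$M{\left(123,-169 \right)} - R{\left(\frac{1}{\left(-86 + 27\right) \left(-42 - 25\right)} + \frac{99}{24} \right)} = -169 - \left(\frac{1}{\left(-86 + 27\right) \left(-42 - 25\right)} + \frac{99}{24}\right) \left(127 + \left(\frac{1}{\left(-86 + 27\right) \left(-42 - 25\right)} + \frac{99}{24}\right)\right) = -169 - \left(\frac{1}{\left(-59\right) \left(-67\right)} + 99 \cdot \frac{1}{24}\right) \left(127 + \left(\frac{1}{\left(-59\right) \left(-67\right)} + 99 \cdot \frac{1}{24}\right)\right) = -169 - \left(\left(- \frac{1}{59}\right) \left(- \frac{1}{67}\right) + \frac{33}{8}\right) \left(127 + \left(\left(- \frac{1}{59}\right) \left(- \frac{1}{67}\right) + \frac{33}{8}\right)\right) = -169 - \left(\frac{1}{3953} + \frac{33}{8}\right) \left(127 + \left(\frac{1}{3953} + \frac{33}{8}\right)\right) = -169 - \frac{130457 \left(127 + \frac{130457}{31624}\right)}{31624} = -169 - \frac{130457}{31624} \cdot \frac{4146705}{31624} = -169 - \frac{540966694185}{1000077376} = - \frac{709979770729}{1000077376}$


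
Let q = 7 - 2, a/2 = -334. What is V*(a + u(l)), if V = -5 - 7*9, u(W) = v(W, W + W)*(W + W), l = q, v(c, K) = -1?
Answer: 46104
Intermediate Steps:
a = -668 (a = 2*(-334) = -668)
q = 5
l = 5
u(W) = -2*W (u(W) = -(W + W) = -2*W)
V = -68 (V = -5 - 63 = -68)
V*(a + u(l)) = -68*(-668 - 2*5) = -68*(-668 - 10) = -68*(-678) = 46104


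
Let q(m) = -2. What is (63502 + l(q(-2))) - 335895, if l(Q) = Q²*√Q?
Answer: -272393 + 4*I*√2 ≈ -2.7239e+5 + 5.6569*I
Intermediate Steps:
l(Q) = Q^(5/2)
(63502 + l(q(-2))) - 335895 = (63502 + (-2)^(5/2)) - 335895 = (63502 + 4*I*√2) - 335895 = -272393 + 4*I*√2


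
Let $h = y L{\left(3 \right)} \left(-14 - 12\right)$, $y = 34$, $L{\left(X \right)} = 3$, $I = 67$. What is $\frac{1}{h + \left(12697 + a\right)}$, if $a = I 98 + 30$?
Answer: $\frac{1}{16641} \approx 6.0093 \cdot 10^{-5}$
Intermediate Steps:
$a = 6596$ ($a = 67 \cdot 98 + 30 = 6566 + 30 = 6596$)
$h = -2652$ ($h = 34 \cdot 3 \left(-14 - 12\right) = 34 \cdot 3 \left(-26\right) = 34 \left(-78\right) = -2652$)
$\frac{1}{h + \left(12697 + a\right)} = \frac{1}{-2652 + \left(12697 + 6596\right)} = \frac{1}{-2652 + 19293} = \frac{1}{16641}$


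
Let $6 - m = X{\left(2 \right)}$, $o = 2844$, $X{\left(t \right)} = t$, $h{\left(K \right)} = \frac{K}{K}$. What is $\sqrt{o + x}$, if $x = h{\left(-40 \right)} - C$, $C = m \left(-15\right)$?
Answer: $\sqrt{2905} \approx 53.898$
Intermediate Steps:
$h{\left(K \right)} = 1$
$m = 4$ ($m = 6 - 2 = 4$)
$C = -60$ ($C = 4 \left(-15\right) = -60$)
$x = 61$ ($x = 1 - -60 = 1 + 60 = 61$)
$\sqrt{o + x} = \sqrt{2844 + 61} = \sqrt{2905}$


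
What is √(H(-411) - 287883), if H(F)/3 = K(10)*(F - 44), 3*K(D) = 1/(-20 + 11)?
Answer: 2*I*√647623/3 ≈ 536.5*I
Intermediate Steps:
K(D) = -1/27 (K(D) = 1/(3*(-20 + 11)) = (⅓)/(-9) = (⅓)*(-⅑) = -1/27)
H(F) = 44/9 - F/9 (H(F) = 3*(-(F - 44)/27) = 3*(-(-44 + F)/27) = 3*(44/27 - F/27) = 44/9 - F/9)
√(H(-411) - 287883) = √((44/9 - ⅑*(-411)) - 287883) = √((44/9 + 137/3) - 287883) = √(455/9 - 287883) = √(-2590492/9) = 2*I*√647623/3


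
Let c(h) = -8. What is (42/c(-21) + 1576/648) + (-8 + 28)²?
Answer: 128687/324 ≈ 397.18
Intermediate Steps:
(42/c(-21) + 1576/648) + (-8 + 28)² = (42/(-8) + 1576/648) + (-8 + 28)² = (42*(-⅛) + 1576*(1/648)) + 20² = (-21/4 + 197/81) + 400 = -913/324 + 400 = 128687/324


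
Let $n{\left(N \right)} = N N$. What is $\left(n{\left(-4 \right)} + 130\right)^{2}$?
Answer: $21316$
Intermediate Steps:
$n{\left(N \right)} = N^{2}$
$\left(n{\left(-4 \right)} + 130\right)^{2} = \left(\left(-4\right)^{2} + 130\right)^{2} = \left(16 + 130\right)^{2} = 146^{2} = 21316$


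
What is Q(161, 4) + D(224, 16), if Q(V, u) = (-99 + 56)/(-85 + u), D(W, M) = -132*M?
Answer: -171029/81 ≈ -2111.5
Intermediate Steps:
Q(V, u) = -43/(-85 + u)
Q(161, 4) + D(224, 16) = -43/(-85 + 4) - 132*16 = -43/(-81) - 2112 = -43*(-1/81) - 2112 = 43/81 - 2112 = -171029/81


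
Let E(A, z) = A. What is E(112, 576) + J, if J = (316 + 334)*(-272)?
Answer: -176688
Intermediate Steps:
J = -176800 (J = 650*(-272) = -176800)
E(112, 576) + J = 112 - 176800 = -176688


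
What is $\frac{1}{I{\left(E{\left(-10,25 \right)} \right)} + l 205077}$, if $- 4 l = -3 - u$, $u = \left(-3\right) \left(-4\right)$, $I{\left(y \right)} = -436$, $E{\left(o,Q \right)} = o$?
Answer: $\frac{4}{3074411} \approx 1.3011 \cdot 10^{-6}$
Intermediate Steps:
$u = 12$
$l = \frac{15}{4}$ ($l = - \frac{-3 - 12}{4} = \left(- \frac{1}{4}\right) \left(-15\right) = \frac{15}{4} \approx 3.75$)
$\frac{1}{I{\left(E{\left(-10,25 \right)} \right)} + l 205077} = \frac{1}{-436 + \frac{15}{4} \cdot 205077} = \frac{1}{-436 + \frac{3076155}{4}} = \frac{1}{\frac{3074411}{4}} = \frac{4}{3074411}$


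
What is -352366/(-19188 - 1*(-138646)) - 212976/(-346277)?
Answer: -48287277187/20682778933 ≈ -2.3347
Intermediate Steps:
-352366/(-19188 - 1*(-138646)) - 212976/(-346277) = -352366/(-19188 + 138646) - 212976*(-1/346277) = -352366/119458 + 212976/346277 = -352366*1/119458 + 212976/346277 = -176183/59729 + 212976/346277 = -48287277187/20682778933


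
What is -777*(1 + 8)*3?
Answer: -20979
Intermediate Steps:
-777*(1 + 8)*3 = -6993*3 = -777*27 = -20979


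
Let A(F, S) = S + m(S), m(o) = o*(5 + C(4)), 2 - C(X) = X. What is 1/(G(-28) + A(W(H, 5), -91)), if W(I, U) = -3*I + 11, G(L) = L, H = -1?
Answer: -1/392 ≈ -0.0025510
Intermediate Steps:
C(X) = 2 - X
m(o) = 3*o (m(o) = o*(5 + (2 - 1*4)) = o*(5 + (2 - 4)) = o*(5 - 2) = o*3 = 3*o)
W(I, U) = 11 - 3*I
A(F, S) = 4*S (A(F, S) = S + 3*S = 4*S)
1/(G(-28) + A(W(H, 5), -91)) = 1/(-28 + 4*(-91)) = 1/(-28 - 364) = 1/(-392) = -1/392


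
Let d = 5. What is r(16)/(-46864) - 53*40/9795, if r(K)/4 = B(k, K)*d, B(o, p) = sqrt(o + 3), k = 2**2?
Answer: -424/1959 - 5*sqrt(7)/11716 ≈ -0.21757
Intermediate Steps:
k = 4
B(o, p) = sqrt(3 + o)
r(K) = 20*sqrt(7) (r(K) = 4*(sqrt(3 + 4)*5) = 4*(sqrt(7)*5) = 4*(5*sqrt(7)) = 20*sqrt(7))
r(16)/(-46864) - 53*40/9795 = (20*sqrt(7))/(-46864) - 53*40/9795 = (20*sqrt(7))*(-1/46864) - 2120*1/9795 = -5*sqrt(7)/11716 - 424/1959 = -424/1959 - 5*sqrt(7)/11716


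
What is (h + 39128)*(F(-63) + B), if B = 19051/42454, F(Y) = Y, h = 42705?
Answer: -217311704983/42454 ≈ -5.1188e+6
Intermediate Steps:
B = 19051/42454 (B = 19051*(1/42454) = 19051/42454 ≈ 0.44874)
(h + 39128)*(F(-63) + B) = (42705 + 39128)*(-63 + 19051/42454) = 81833*(-2655551/42454) = -217311704983/42454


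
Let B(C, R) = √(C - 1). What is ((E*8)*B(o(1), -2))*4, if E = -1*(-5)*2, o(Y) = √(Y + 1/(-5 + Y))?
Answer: 160*√(-4 + 2*√3) ≈ 117.13*I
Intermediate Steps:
B(C, R) = √(-1 + C)
E = 10 (E = 5*2 = 10)
((E*8)*B(o(1), -2))*4 = ((10*8)*√(-1 + √((1 + 1*(-5 + 1))/(-5 + 1))))*4 = (80*√(-1 + √((1 + 1*(-4))/(-4))))*4 = (80*√(-1 + √(-(1 - 4)/4)))*4 = (80*√(-1 + √(-¼*(-3))))*4 = (80*√(-1 + √(¾)))*4 = (80*√(-1 + √3/2))*4 = 320*√(-1 + √3/2)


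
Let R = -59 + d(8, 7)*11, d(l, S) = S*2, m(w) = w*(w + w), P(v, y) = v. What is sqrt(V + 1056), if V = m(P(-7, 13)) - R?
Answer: sqrt(1059) ≈ 32.542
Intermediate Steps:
m(w) = 2*w**2 (m(w) = w*(2*w) = 2*w**2)
d(l, S) = 2*S
R = 95 (R = -59 + (2*7)*11 = -59 + 14*11 = -59 + 154 = 95)
V = 3 (V = 2*(-7)**2 - 1*95 = 2*49 - 95 = 98 - 95 = 3)
sqrt(V + 1056) = sqrt(3 + 1056) = sqrt(1059)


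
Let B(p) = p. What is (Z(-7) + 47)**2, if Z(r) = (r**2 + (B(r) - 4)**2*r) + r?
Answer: 574564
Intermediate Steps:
Z(r) = r + r**2 + r*(-4 + r)**2 (Z(r) = (r**2 + (r - 4)**2*r) + r = (r**2 + (-4 + r)**2*r) + r = (r**2 + r*(-4 + r)**2) + r = r + r**2 + r*(-4 + r)**2)
(Z(-7) + 47)**2 = (-7*(1 - 7 + (-4 - 7)**2) + 47)**2 = (-7*(1 - 7 + (-11)**2) + 47)**2 = (-7*(1 - 7 + 121) + 47)**2 = (-7*115 + 47)**2 = (-805 + 47)**2 = (-758)**2 = 574564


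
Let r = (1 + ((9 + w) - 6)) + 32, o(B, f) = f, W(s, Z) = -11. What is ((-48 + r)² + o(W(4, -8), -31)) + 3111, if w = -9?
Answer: 3521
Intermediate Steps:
r = 27 (r = (1 + ((9 - 9) - 6)) + 32 = (1 + (0 - 6)) + 32 = (1 - 6) + 32 = -5 + 32 = 27)
((-48 + r)² + o(W(4, -8), -31)) + 3111 = ((-48 + 27)² - 31) + 3111 = ((-21)² - 31) + 3111 = (441 - 31) + 3111 = 410 + 3111 = 3521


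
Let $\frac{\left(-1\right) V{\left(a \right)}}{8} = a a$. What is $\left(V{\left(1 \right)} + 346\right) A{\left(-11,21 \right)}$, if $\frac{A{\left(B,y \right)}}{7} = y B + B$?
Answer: $-572572$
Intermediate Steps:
$V{\left(a \right)} = - 8 a^{2}$ ($V{\left(a \right)} = - 8 a a = - 8 a^{2}$)
$A{\left(B,y \right)} = 7 B + 7 B y$ ($A{\left(B,y \right)} = 7 \left(y B + B\right) = 7 \left(B y + B\right) = 7 \left(B + B y\right) = 7 B + 7 B y$)
$\left(V{\left(1 \right)} + 346\right) A{\left(-11,21 \right)} = \left(- 8 \cdot 1^{2} + 346\right) 7 \left(-11\right) \left(1 + 21\right) = \left(\left(-8\right) 1 + 346\right) 7 \left(-11\right) 22 = \left(-8 + 346\right) \left(-1694\right) = 338 \left(-1694\right) = -572572$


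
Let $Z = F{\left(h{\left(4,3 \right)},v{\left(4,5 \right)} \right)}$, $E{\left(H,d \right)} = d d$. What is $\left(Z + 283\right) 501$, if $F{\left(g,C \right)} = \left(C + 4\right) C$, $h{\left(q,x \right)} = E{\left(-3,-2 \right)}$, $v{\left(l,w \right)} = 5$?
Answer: $164328$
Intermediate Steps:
$E{\left(H,d \right)} = d^{2}$
$h{\left(q,x \right)} = 4$ ($h{\left(q,x \right)} = \left(-2\right)^{2} = 4$)
$F{\left(g,C \right)} = C \left(4 + C\right)$ ($F{\left(g,C \right)} = \left(4 + C\right) C = C \left(4 + C\right)$)
$Z = 45$ ($Z = 5 \left(4 + 5\right) = 5 \cdot 9 = 45$)
$\left(Z + 283\right) 501 = \left(45 + 283\right) 501 = 328 \cdot 501 = 164328$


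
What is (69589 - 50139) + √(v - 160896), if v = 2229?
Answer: 19450 + I*√158667 ≈ 19450.0 + 398.33*I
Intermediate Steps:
(69589 - 50139) + √(v - 160896) = (69589 - 50139) + √(2229 - 160896) = 19450 + √(-158667) = 19450 + I*√158667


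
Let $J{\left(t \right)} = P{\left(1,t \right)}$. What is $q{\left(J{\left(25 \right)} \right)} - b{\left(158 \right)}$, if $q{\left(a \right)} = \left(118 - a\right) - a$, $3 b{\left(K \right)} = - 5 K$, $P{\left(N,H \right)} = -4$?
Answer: $\frac{1168}{3} \approx 389.33$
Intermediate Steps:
$b{\left(K \right)} = - \frac{5 K}{3}$ ($b{\left(K \right)} = \frac{\left(-5\right) K}{3} = - \frac{5 K}{3}$)
$J{\left(t \right)} = -4$
$q{\left(a \right)} = 118 - 2 a$
$q{\left(J{\left(25 \right)} \right)} - b{\left(158 \right)} = \left(118 - -8\right) - \left(- \frac{5}{3}\right) 158 = \left(118 + 8\right) - - \frac{790}{3} = 126 + \frac{790}{3} = \frac{1168}{3}$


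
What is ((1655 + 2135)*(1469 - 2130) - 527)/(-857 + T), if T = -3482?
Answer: 2505717/4339 ≈ 577.49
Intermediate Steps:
((1655 + 2135)*(1469 - 2130) - 527)/(-857 + T) = ((1655 + 2135)*(1469 - 2130) - 527)/(-857 - 3482) = (3790*(-661) - 527)/(-4339) = (-2505190 - 527)*(-1/4339) = -2505717*(-1/4339) = 2505717/4339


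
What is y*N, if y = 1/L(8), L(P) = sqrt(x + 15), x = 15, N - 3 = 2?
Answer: sqrt(30)/6 ≈ 0.91287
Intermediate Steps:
N = 5 (N = 3 + 2 = 5)
L(P) = sqrt(30) (L(P) = sqrt(15 + 15) = sqrt(30))
y = sqrt(30)/30 (y = 1/(sqrt(30)) = sqrt(30)/30 ≈ 0.18257)
y*N = (sqrt(30)/30)*5 = sqrt(30)/6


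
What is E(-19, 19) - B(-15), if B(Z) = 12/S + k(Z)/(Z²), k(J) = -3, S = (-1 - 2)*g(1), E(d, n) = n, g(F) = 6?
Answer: 492/25 ≈ 19.680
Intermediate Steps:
S = -18 (S = (-1 - 2)*6 = -3*6 = -18)
B(Z) = -⅔ - 3/Z² (B(Z) = 12/(-18) - 3/Z² = 12*(-1/18) - 3/Z² = -⅔ - 3/Z²)
E(-19, 19) - B(-15) = 19 - (-⅔ - 3/(-15)²) = 19 - (-⅔ - 3*1/225) = 19 - (-⅔ - 1/75) = 19 - 1*(-17/25) = 19 + 17/25 = 492/25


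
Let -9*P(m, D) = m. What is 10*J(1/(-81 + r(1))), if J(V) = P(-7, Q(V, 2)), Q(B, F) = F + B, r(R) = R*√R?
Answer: 70/9 ≈ 7.7778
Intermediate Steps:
r(R) = R^(3/2)
Q(B, F) = B + F
P(m, D) = -m/9
J(V) = 7/9 (J(V) = -⅑*(-7) = 7/9)
10*J(1/(-81 + r(1))) = 10*(7/9) = 70/9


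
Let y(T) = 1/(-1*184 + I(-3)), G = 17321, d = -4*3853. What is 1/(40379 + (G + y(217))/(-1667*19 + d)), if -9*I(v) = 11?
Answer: 78490695/3169346899307 ≈ 2.4766e-5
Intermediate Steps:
d = -15412
I(v) = -11/9 (I(v) = -⅑*11 = -11/9)
y(T) = -9/1667 (y(T) = 1/(-1*184 - 11/9) = 1/(-184 - 11/9) = 1/(-1667/9) = -9/1667)
1/(40379 + (G + y(217))/(-1667*19 + d)) = 1/(40379 + (17321 - 9/1667)/(-1667*19 - 15412)) = 1/(40379 + 28874098/(1667*(-31673 - 15412))) = 1/(40379 + (28874098/1667)/(-47085)) = 1/(40379 + (28874098/1667)*(-1/47085)) = 1/(40379 - 28874098/78490695) = 1/(3169346899307/78490695) = 78490695/3169346899307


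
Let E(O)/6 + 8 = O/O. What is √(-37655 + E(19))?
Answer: I*√37697 ≈ 194.16*I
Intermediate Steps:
E(O) = -42 (E(O) = -48 + 6*(O/O) = -48 + 6*1 = -48 + 6 = -42)
√(-37655 + E(19)) = √(-37655 - 42) = √(-37697) = I*√37697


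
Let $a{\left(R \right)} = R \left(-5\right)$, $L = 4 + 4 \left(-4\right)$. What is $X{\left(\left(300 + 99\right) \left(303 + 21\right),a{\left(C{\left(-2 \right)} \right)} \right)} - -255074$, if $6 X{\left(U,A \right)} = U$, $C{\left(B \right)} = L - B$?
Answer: $276620$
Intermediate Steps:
$L = -12$ ($L = 4 - 16 = -12$)
$C{\left(B \right)} = -12 - B$
$a{\left(R \right)} = - 5 R$
$X{\left(U,A \right)} = \frac{U}{6}$
$X{\left(\left(300 + 99\right) \left(303 + 21\right),a{\left(C{\left(-2 \right)} \right)} \right)} - -255074 = \frac{\left(300 + 99\right) \left(303 + 21\right)}{6} - -255074 = \frac{399 \cdot 324}{6} + 255074 = \frac{1}{6} \cdot 129276 + 255074 = 21546 + 255074 = 276620$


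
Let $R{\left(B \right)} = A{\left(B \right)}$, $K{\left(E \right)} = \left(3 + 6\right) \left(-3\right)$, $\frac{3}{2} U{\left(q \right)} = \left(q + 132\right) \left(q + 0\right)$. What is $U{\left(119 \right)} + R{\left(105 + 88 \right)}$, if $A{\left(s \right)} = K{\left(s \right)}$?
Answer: $\frac{59657}{3} \approx 19886.0$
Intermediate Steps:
$U{\left(q \right)} = \frac{2 q \left(132 + q\right)}{3}$ ($U{\left(q \right)} = \frac{2 \left(q + 132\right) \left(q + 0\right)}{3} = \frac{2 \left(132 + q\right) q}{3} = \frac{2 q \left(132 + q\right)}{3}$)
$K{\left(E \right)} = -27$ ($K{\left(E \right)} = 9 \left(-3\right) = -27$)
$A{\left(s \right)} = -27$
$R{\left(B \right)} = -27$
$U{\left(119 \right)} + R{\left(105 + 88 \right)} = \frac{2}{3} \cdot 119 \left(132 + 119\right) - 27 = \frac{2}{3} \cdot 119 \cdot 251 - 27 = \frac{59738}{3} - 27 = \frac{59657}{3}$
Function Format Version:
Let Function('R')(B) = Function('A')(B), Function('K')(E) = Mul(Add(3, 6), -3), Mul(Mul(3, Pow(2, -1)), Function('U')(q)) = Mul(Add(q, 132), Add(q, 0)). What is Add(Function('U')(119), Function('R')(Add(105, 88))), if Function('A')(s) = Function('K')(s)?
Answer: Rational(59657, 3) ≈ 19886.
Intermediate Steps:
Function('U')(q) = Mul(Rational(2, 3), q, Add(132, q)) (Function('U')(q) = Mul(Rational(2, 3), Mul(Add(q, 132), Add(q, 0))) = Mul(Rational(2, 3), Mul(Add(132, q), q)) = Mul(Rational(2, 3), Mul(q, Add(132, q))) = Mul(Rational(2, 3), q, Add(132, q)))
Function('K')(E) = -27 (Function('K')(E) = Mul(9, -3) = -27)
Function('A')(s) = -27
Function('R')(B) = -27
Add(Function('U')(119), Function('R')(Add(105, 88))) = Add(Mul(Rational(2, 3), 119, Add(132, 119)), -27) = Add(Mul(Rational(2, 3), 119, 251), -27) = Add(Rational(59738, 3), -27) = Rational(59657, 3)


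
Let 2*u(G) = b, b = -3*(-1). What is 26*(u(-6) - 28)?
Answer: -689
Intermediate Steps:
b = 3
u(G) = 3/2 (u(G) = (1/2)*3 = 3/2)
26*(u(-6) - 28) = 26*(3/2 - 28) = 26*(-53/2) = -689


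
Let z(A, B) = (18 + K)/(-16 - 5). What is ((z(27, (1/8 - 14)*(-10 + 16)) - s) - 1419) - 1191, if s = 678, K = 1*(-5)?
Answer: -69061/21 ≈ -3288.6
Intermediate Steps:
K = -5
z(A, B) = -13/21 (z(A, B) = (18 - 5)/(-16 - 5) = 13/(-21) = 13*(-1/21) = -13/21)
((z(27, (1/8 - 14)*(-10 + 16)) - s) - 1419) - 1191 = ((-13/21 - 1*678) - 1419) - 1191 = ((-13/21 - 678) - 1419) - 1191 = (-14251/21 - 1419) - 1191 = -44050/21 - 1191 = -69061/21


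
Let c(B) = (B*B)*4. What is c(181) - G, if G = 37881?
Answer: 93163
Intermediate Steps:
c(B) = 4*B² (c(B) = B²*4 = 4*B²)
c(181) - G = 4*181² - 1*37881 = 4*32761 - 37881 = 131044 - 37881 = 93163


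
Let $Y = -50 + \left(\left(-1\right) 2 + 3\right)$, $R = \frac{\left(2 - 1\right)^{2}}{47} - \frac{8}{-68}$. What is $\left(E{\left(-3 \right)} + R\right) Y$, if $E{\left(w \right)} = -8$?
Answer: $\frac{307769}{799} \approx 385.19$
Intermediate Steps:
$R = \frac{111}{799}$ ($R = 1^{2} \cdot \frac{1}{47} - - \frac{2}{17} = 1 \cdot \frac{1}{47} + \frac{2}{17} = \frac{1}{47} + \frac{2}{17} = \frac{111}{799} \approx 0.13892$)
$Y = -49$ ($Y = -50 + \left(-2 + 3\right) = -50 + 1 = -49$)
$\left(E{\left(-3 \right)} + R\right) Y = \left(-8 + \frac{111}{799}\right) \left(-49\right) = \left(- \frac{6281}{799}\right) \left(-49\right) = \frac{307769}{799}$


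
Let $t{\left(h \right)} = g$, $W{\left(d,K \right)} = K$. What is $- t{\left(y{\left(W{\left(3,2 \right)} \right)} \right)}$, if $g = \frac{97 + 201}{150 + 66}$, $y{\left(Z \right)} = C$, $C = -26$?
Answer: $- \frac{149}{108} \approx -1.3796$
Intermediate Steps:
$y{\left(Z \right)} = -26$
$g = \frac{149}{108}$ ($g = \frac{298}{216} = 298 \cdot \frac{1}{216} = \frac{149}{108} \approx 1.3796$)
$t{\left(h \right)} = \frac{149}{108}$
$- t{\left(y{\left(W{\left(3,2 \right)} \right)} \right)} = \left(-1\right) \frac{149}{108} = - \frac{149}{108}$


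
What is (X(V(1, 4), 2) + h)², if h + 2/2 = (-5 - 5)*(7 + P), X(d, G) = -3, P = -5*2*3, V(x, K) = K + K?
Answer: 51076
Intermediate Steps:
V(x, K) = 2*K
P = -30 (P = -10*3 = -30)
h = 229 (h = -1 + (-5 - 5)*(7 - 30) = -1 - 10*(-23) = -1 + 230 = 229)
(X(V(1, 4), 2) + h)² = (-3 + 229)² = 226² = 51076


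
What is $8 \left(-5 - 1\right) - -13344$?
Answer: $13296$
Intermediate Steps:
$8 \left(-5 - 1\right) - -13344 = 8 \left(-6\right) + 13344 = -48 + 13344 = 13296$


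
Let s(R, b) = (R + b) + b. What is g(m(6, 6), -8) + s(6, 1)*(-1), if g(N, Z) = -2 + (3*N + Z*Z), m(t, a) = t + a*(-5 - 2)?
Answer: -54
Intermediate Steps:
m(t, a) = t - 7*a (m(t, a) = t + a*(-7) = t - 7*a)
s(R, b) = R + 2*b
g(N, Z) = -2 + Z² + 3*N (g(N, Z) = -2 + (3*N + Z²) = -2 + (Z² + 3*N) = -2 + Z² + 3*N)
g(m(6, 6), -8) + s(6, 1)*(-1) = (-2 + (-8)² + 3*(6 - 7*6)) + (6 + 2*1)*(-1) = (-2 + 64 + 3*(6 - 42)) + (6 + 2)*(-1) = (-2 + 64 + 3*(-36)) + 8*(-1) = (-2 + 64 - 108) - 8 = -46 - 8 = -54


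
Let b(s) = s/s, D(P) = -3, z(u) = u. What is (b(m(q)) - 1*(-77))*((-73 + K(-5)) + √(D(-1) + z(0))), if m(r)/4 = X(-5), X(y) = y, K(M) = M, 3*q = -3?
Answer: -6084 + 78*I*√3 ≈ -6084.0 + 135.1*I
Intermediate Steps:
q = -1 (q = (⅓)*(-3) = -1)
m(r) = -20 (m(r) = 4*(-5) = -20)
b(s) = 1
(b(m(q)) - 1*(-77))*((-73 + K(-5)) + √(D(-1) + z(0))) = (1 - 1*(-77))*((-73 - 5) + √(-3 + 0)) = (1 + 77)*(-78 + √(-3)) = 78*(-78 + I*√3) = -6084 + 78*I*√3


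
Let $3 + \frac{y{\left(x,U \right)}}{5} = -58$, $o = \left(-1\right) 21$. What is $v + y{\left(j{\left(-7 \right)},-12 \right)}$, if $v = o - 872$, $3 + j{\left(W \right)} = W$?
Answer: $-1198$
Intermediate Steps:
$j{\left(W \right)} = -3 + W$
$o = -21$
$y{\left(x,U \right)} = -305$ ($y{\left(x,U \right)} = -15 + 5 \left(-58\right) = -15 - 290 = -305$)
$v = -893$ ($v = -21 - 872 = -893$)
$v + y{\left(j{\left(-7 \right)},-12 \right)} = -893 - 305 = -1198$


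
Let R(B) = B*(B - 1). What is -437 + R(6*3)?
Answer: -131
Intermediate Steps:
R(B) = B*(-1 + B)
-437 + R(6*3) = -437 + (6*3)*(-1 + 6*3) = -437 + 18*(-1 + 18) = -437 + 18*17 = -437 + 306 = -131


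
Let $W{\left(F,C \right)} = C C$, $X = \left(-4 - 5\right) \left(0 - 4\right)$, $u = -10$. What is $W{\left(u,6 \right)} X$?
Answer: $1296$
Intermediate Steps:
$X = 36$ ($X = \left(-9\right) \left(-4\right) = 36$)
$W{\left(F,C \right)} = C^{2}$
$W{\left(u,6 \right)} X = 6^{2} \cdot 36 = 36 \cdot 36 = 1296$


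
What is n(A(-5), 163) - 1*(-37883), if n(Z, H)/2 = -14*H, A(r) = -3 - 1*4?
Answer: 33319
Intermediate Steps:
A(r) = -7 (A(r) = -3 - 4 = -7)
n(Z, H) = -28*H (n(Z, H) = 2*(-14*H) = -28*H)
n(A(-5), 163) - 1*(-37883) = -28*163 - 1*(-37883) = -4564 + 37883 = 33319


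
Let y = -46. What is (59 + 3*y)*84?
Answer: -6636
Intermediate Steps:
(59 + 3*y)*84 = (59 + 3*(-46))*84 = (59 - 138)*84 = -79*84 = -6636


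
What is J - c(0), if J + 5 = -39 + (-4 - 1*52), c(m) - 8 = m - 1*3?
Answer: -105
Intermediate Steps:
c(m) = 5 + m (c(m) = 8 + (m - 1*3) = 8 + (m - 3) = 8 + (-3 + m) = 5 + m)
J = -100 (J = -5 + (-39 + (-4 - 1*52)) = -5 + (-39 + (-4 - 52)) = -5 + (-39 - 56) = -5 - 95 = -100)
J - c(0) = -100 - (5 + 0) = -100 - 1*5 = -100 - 5 = -105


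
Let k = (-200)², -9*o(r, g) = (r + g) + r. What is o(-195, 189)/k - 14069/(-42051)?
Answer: 187899713/560680000 ≈ 0.33513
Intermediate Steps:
o(r, g) = -2*r/9 - g/9 (o(r, g) = -((r + g) + r)/9 = -((g + r) + r)/9 = -(g + 2*r)/9 = -2*r/9 - g/9)
k = 40000
o(-195, 189)/k - 14069/(-42051) = (-2/9*(-195) - ⅑*189)/40000 - 14069/(-42051) = (130/3 - 21)*(1/40000) - 14069*(-1/42051) = (67/3)*(1/40000) + 14069/42051 = 67/120000 + 14069/42051 = 187899713/560680000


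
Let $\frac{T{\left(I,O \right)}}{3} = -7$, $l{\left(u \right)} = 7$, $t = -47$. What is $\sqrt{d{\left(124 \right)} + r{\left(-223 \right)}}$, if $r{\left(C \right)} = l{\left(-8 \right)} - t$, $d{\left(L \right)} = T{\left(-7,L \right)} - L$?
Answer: $i \sqrt{91} \approx 9.5394 i$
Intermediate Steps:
$T{\left(I,O \right)} = -21$ ($T{\left(I,O \right)} = 3 \left(-7\right) = -21$)
$d{\left(L \right)} = -21 - L$
$r{\left(C \right)} = 54$ ($r{\left(C \right)} = 7 - -47 = 7 + 47 = 54$)
$\sqrt{d{\left(124 \right)} + r{\left(-223 \right)}} = \sqrt{\left(-21 - 124\right) + 54} = \sqrt{-145 + 54} = \sqrt{-91} = i \sqrt{91}$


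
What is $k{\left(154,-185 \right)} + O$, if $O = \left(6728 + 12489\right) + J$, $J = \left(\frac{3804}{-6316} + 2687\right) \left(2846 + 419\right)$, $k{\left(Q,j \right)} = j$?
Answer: $\frac{13879600358}{1579} \approx 8.7901 \cdot 10^{6}$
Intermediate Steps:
$J = \frac{13849548830}{1579}$ ($J = \left(3804 \left(- \frac{1}{6316}\right) + 2687\right) 3265 = \left(- \frac{951}{1579} + 2687\right) 3265 = \frac{4241822}{1579} \cdot 3265 = \frac{13849548830}{1579} \approx 8.7711 \cdot 10^{6}$)
$O = \frac{13879892473}{1579}$ ($O = \left(6728 + 12489\right) + \frac{13849548830}{1579} = 19217 + \frac{13849548830}{1579} = \frac{13879892473}{1579} \approx 8.7903 \cdot 10^{6}$)
$k{\left(154,-185 \right)} + O = -185 + \frac{13879892473}{1579} = \frac{13879600358}{1579}$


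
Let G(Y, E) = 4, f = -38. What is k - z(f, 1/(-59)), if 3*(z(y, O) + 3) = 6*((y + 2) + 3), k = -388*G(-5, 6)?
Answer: -1483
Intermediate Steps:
k = -1552 (k = -388*4 = -1552)
z(y, O) = 7 + 2*y (z(y, O) = -3 + (6*((y + 2) + 3))/3 = -3 + (6*((2 + y) + 3))/3 = -3 + (6*(5 + y))/3 = -3 + (30 + 6*y)/3 = -3 + (10 + 2*y) = 7 + 2*y)
k - z(f, 1/(-59)) = -1552 - (7 + 2*(-38)) = -1552 - (7 - 76) = -1552 - 1*(-69) = -1552 + 69 = -1483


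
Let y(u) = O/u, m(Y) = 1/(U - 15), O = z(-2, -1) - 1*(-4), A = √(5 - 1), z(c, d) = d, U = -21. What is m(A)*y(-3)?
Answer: 1/36 ≈ 0.027778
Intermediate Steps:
A = 2 (A = √4 = 2)
O = 3 (O = -1 - 1*(-4) = -1 + 4 = 3)
m(Y) = -1/36 (m(Y) = 1/(-21 - 15) = 1/(-36) = -1/36)
y(u) = 3/u
m(A)*y(-3) = -1/(12*(-3)) = -(-1)/(12*3) = -1/36*(-1) = 1/36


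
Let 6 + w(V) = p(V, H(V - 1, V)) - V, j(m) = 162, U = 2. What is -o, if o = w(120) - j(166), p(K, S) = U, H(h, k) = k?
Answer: 286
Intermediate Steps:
p(K, S) = 2
w(V) = -4 - V (w(V) = -6 + (2 - V) = -4 - V)
o = -286 (o = (-4 - 1*120) - 1*162 = (-4 - 120) - 162 = -124 - 162 = -286)
-o = -1*(-286) = 286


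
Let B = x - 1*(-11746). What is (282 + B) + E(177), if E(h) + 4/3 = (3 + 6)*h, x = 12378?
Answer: 77993/3 ≈ 25998.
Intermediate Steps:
E(h) = -4/3 + 9*h (E(h) = -4/3 + (3 + 6)*h = -4/3 + 9*h)
B = 24124 (B = 12378 - 1*(-11746) = 12378 + 11746 = 24124)
(282 + B) + E(177) = (282 + 24124) + (-4/3 + 9*177) = 24406 + (-4/3 + 1593) = 24406 + 4775/3 = 77993/3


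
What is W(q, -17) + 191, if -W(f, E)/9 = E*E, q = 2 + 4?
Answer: -2410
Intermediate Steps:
q = 6
W(f, E) = -9*E**2 (W(f, E) = -9*E*E = -9*E**2)
W(q, -17) + 191 = -9*(-17)**2 + 191 = -9*289 + 191 = -2601 + 191 = -2410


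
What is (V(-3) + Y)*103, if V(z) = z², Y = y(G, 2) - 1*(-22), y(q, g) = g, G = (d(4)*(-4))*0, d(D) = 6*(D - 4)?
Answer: 3399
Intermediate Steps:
d(D) = -24 + 6*D (d(D) = 6*(-4 + D) = -24 + 6*D)
G = 0 (G = ((-24 + 6*4)*(-4))*0 = ((-24 + 24)*(-4))*0 = (0*(-4))*0 = 0*0 = 0)
Y = 24 (Y = 2 - 1*(-22) = 2 + 22 = 24)
(V(-3) + Y)*103 = ((-3)² + 24)*103 = (9 + 24)*103 = 33*103 = 3399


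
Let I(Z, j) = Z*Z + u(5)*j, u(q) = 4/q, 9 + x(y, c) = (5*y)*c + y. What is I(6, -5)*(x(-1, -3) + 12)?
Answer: 544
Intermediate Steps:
x(y, c) = -9 + y + 5*c*y (x(y, c) = -9 + ((5*y)*c + y) = -9 + (5*c*y + y) = -9 + (y + 5*c*y) = -9 + y + 5*c*y)
I(Z, j) = Z² + 4*j/5 (I(Z, j) = Z*Z + (4/5)*j = Z² + (4*(⅕))*j = Z² + 4*j/5)
I(6, -5)*(x(-1, -3) + 12) = (6² + (⅘)*(-5))*((-9 - 1 + 5*(-3)*(-1)) + 12) = (36 - 4)*((-9 - 1 + 15) + 12) = 32*(5 + 12) = 32*17 = 544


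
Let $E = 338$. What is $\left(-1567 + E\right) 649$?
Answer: $-797621$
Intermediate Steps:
$\left(-1567 + E\right) 649 = \left(-1567 + 338\right) 649 = \left(-1229\right) 649 = -797621$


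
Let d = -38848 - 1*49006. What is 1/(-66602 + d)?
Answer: -1/154456 ≈ -6.4743e-6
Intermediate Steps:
d = -87854 (d = -38848 - 49006 = -87854)
1/(-66602 + d) = 1/(-66602 - 87854) = 1/(-154456) = -1/154456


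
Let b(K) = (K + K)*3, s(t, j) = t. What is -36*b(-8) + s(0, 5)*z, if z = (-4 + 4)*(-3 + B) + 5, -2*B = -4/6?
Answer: 1728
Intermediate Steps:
B = ⅓ (B = -(-2)/6 = -½*(-⅔) = ⅓ ≈ 0.33333)
z = 5 (z = (-4 + 4)*(-3 + ⅓) + 5 = 0*(-8/3) + 5 = 0 + 5 = 5)
b(K) = 6*K (b(K) = (2*K)*3 = 6*K)
-36*b(-8) + s(0, 5)*z = -216*(-8) + 0*5 = -36*(-48) + 0 = 1728 + 0 = 1728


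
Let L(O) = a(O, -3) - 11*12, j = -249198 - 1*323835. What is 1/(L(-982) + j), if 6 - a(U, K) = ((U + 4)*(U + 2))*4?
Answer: -1/4406919 ≈ -2.2692e-7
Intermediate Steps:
a(U, K) = 6 - 4*(2 + U)*(4 + U) (a(U, K) = 6 - (U + 4)*(U + 2)*4 = 6 - (4 + U)*(2 + U)*4 = 6 - (2 + U)*(4 + U)*4 = 6 - 4*(2 + U)*(4 + U))
j = -573033 (j = -249198 - 323835 = -573033)
L(O) = -158 - 24*O - 4*O² (L(O) = (-26 - 24*O - 4*O²) - 11*12 = (-26 - 24*O - 4*O²) - 132 = -158 - 24*O - 4*O²)
1/(L(-982) + j) = 1/((-158 - 24*(-982) - 4*(-982)²) - 573033) = 1/((-158 + 23568 - 4*964324) - 573033) = 1/((-158 + 23568 - 3857296) - 573033) = 1/(-3833886 - 573033) = 1/(-4406919) = -1/4406919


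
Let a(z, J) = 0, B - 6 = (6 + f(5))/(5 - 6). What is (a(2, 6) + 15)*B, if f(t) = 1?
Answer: -15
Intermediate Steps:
B = -1 (B = 6 + (6 + 1)/(5 - 6) = 6 + 7/(-1) = 6 + 7*(-1) = 6 - 7 = -1)
(a(2, 6) + 15)*B = (0 + 15)*(-1) = 15*(-1) = -15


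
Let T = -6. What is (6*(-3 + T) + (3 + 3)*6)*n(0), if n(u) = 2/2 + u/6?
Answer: -18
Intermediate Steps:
n(u) = 1 + u/6 (n(u) = 2*(½) + u*(⅙) = 1 + u/6)
(6*(-3 + T) + (3 + 3)*6)*n(0) = (6*(-3 - 6) + (3 + 3)*6)*(1 + (⅙)*0) = (6*(-9) + 6*6)*(1 + 0) = (-54 + 36)*1 = -18*1 = -18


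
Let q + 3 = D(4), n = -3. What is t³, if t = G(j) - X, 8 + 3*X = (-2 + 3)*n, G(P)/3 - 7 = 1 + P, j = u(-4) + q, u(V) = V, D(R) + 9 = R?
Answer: -15625/27 ≈ -578.70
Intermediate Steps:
D(R) = -9 + R
q = -8 (q = -3 + (-9 + 4) = -3 - 5 = -8)
j = -12 (j = -4 - 8 = -12)
G(P) = 24 + 3*P (G(P) = 21 + 3*(1 + P) = 21 + (3 + 3*P) = 24 + 3*P)
X = -11/3 (X = -8/3 + ((-2 + 3)*(-3))/3 = -8/3 + (1*(-3))/3 = -8/3 + (⅓)*(-3) = -8/3 - 1 = -11/3 ≈ -3.6667)
t = -25/3 (t = (24 + 3*(-12)) - 1*(-11/3) = (24 - 36) + 11/3 = -12 + 11/3 = -25/3 ≈ -8.3333)
t³ = (-25/3)³ = -15625/27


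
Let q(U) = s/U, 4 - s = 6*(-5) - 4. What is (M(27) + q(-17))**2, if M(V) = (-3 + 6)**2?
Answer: 13225/289 ≈ 45.761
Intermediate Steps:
M(V) = 9 (M(V) = 3**2 = 9)
s = 38 (s = 4 - (6*(-5) - 4) = 4 - (-30 - 4) = 4 - 1*(-34) = 4 + 34 = 38)
q(U) = 38/U
(M(27) + q(-17))**2 = (9 + 38/(-17))**2 = (9 + 38*(-1/17))**2 = (9 - 38/17)**2 = (115/17)**2 = 13225/289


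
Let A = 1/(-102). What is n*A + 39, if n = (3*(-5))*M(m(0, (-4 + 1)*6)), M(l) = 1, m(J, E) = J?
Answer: 1331/34 ≈ 39.147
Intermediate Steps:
A = -1/102 ≈ -0.0098039
n = -15 (n = (3*(-5))*1 = -15*1 = -15)
n*A + 39 = -15*(-1/102) + 39 = 5/34 + 39 = 1331/34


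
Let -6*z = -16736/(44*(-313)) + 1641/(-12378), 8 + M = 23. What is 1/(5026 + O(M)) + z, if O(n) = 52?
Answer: -13002284901/72137143804 ≈ -0.18024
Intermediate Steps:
M = 15 (M = -8 + 23 = 15)
z = -5126621/28411636 (z = -(-16736/(44*(-313)) + 1641/(-12378))/6 = -(-16736/(-13772) + 1641*(-1/12378))/6 = -(-16736*(-1/13772) - 547/4126)/6 = -(4184/3443 - 547/4126)/6 = -1/6*15379863/14205818 = -5126621/28411636 ≈ -0.18044)
1/(5026 + O(M)) + z = 1/(5026 + 52) - 5126621/28411636 = 1/5078 - 5126621/28411636 = -13002284901/72137143804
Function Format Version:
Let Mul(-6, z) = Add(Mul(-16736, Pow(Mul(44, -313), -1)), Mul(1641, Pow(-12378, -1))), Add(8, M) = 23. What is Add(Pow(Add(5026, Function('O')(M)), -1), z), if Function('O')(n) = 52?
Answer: Rational(-13002284901, 72137143804) ≈ -0.18024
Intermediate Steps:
M = 15 (M = Add(-8, 23) = 15)
z = Rational(-5126621, 28411636) (z = Mul(Rational(-1, 6), Add(Mul(-16736, Pow(Mul(44, -313), -1)), Mul(1641, Pow(-12378, -1)))) = Mul(Rational(-1, 6), Add(Mul(-16736, Pow(-13772, -1)), Mul(1641, Rational(-1, 12378)))) = Mul(Rational(-1, 6), Add(Mul(-16736, Rational(-1, 13772)), Rational(-547, 4126))) = Mul(Rational(-1, 6), Add(Rational(4184, 3443), Rational(-547, 4126))) = Mul(Rational(-1, 6), Rational(15379863, 14205818)) = Rational(-5126621, 28411636) ≈ -0.18044)
Add(Pow(Add(5026, Function('O')(M)), -1), z) = Add(Pow(Add(5026, 52), -1), Rational(-5126621, 28411636)) = Add(Pow(5078, -1), Rational(-5126621, 28411636)) = Add(Rational(1, 5078), Rational(-5126621, 28411636)) = Rational(-13002284901, 72137143804)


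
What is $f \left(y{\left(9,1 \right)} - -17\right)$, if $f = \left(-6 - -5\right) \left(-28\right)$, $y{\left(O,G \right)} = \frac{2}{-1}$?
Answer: $420$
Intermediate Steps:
$y{\left(O,G \right)} = -2$ ($y{\left(O,G \right)} = 2 \left(-1\right) = -2$)
$f = 28$ ($f = \left(-6 + 5\right) \left(-28\right) = \left(-1\right) \left(-28\right) = 28$)
$f \left(y{\left(9,1 \right)} - -17\right) = 28 \left(-2 - -17\right) = 28 \left(-2 + 17\right) = 28 \cdot 15 = 420$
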